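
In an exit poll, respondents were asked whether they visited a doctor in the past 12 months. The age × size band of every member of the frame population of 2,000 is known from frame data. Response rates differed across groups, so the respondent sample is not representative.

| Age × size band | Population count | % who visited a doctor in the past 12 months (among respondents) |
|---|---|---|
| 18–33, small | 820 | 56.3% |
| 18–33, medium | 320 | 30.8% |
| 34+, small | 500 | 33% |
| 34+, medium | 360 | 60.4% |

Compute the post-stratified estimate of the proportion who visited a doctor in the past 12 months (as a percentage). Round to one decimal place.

Each cell contributes population-share × respondent value:
  18–33, small: (820/2,000) × 56.3 = 23.083
  18–33, medium: (320/2,000) × 30.8 = 4.928
  34+, small: (500/2,000) × 33 = 8.25
  34+, medium: (360/2,000) × 60.4 = 10.872
Post-stratified estimate = 47.133 → 47.1%.

47.1%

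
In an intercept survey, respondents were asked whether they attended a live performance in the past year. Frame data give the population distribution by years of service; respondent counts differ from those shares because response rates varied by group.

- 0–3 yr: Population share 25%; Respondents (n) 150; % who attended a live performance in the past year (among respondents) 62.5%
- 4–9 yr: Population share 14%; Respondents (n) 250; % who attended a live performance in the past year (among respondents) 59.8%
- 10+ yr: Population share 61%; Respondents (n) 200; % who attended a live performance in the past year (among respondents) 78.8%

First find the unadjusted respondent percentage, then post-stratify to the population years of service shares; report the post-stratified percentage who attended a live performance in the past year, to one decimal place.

Unadjusted (pooled respondent) estimate weights by respondent counts:
  (150/600)×62.5 + (250/600)×59.8 + (200/600)×78.8 = 66.8083%
Post-stratifying to population shares instead:
  0.25×62.5 + 0.14×59.8 + 0.61×78.8 = 72.065%

72.1%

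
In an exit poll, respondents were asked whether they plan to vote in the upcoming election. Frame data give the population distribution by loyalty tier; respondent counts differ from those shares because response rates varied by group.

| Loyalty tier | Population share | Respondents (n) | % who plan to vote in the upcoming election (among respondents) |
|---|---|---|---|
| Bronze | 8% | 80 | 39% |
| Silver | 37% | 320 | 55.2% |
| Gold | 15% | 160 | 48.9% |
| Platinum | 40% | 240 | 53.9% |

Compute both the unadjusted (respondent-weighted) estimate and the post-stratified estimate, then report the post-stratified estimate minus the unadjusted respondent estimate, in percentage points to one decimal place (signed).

+0.5 percentage points

Unadjusted (pooled respondent) estimate weights by respondent counts:
  (80/800)×39 + (320/800)×55.2 + (160/800)×48.9 + (240/800)×53.9 = 51.93%
Post-stratified estimate weights by population shares:
  0.08×39 + 0.37×55.2 + 0.15×48.9 + 0.4×53.9 = 52.439%
Difference = 52.439 − 51.93 = 0.509 pp.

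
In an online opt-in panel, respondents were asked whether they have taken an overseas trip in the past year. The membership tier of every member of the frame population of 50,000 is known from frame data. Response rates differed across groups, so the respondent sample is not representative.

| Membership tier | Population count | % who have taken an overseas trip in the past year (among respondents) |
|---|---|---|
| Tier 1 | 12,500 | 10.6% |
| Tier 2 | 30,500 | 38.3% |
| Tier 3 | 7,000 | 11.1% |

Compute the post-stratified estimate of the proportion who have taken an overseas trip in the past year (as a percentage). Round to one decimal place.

Weight each group's respondent value by its population share:
  Tier 1: (12,500/50,000) × 10.6 = 2.65
  Tier 2: (30,500/50,000) × 38.3 = 23.363
  Tier 3: (7,000/50,000) × 11.1 = 1.554
Post-stratified estimate = 27.567 → 27.6%.

27.6%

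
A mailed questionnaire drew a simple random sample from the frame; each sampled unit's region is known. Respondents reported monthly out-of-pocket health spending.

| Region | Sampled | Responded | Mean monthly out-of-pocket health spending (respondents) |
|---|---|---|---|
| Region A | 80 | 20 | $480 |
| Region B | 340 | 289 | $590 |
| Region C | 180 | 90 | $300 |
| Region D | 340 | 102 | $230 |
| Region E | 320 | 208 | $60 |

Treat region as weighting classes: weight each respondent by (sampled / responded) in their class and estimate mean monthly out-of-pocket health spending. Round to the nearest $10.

$310

Class response rates: Region A 20/80 = 25%, Region B 289/340 = 85%, Region C 90/180 = 50%, Region D 102/340 = 30%, Region E 208/320 = 65%.
Each respondent's weight = sampled/responded in their class; summing within a class gives n_sampled, so:
  Region A: 80 × 480 = 38,400
  Region B: 340 × 590 = 200,600
  Region C: 180 × 300 = 54,000
  Region D: 340 × 230 = 78,200
  Region E: 320 × 60 = 19,200
Adjusted estimate = 390,400 / 1,260 = 309.841 → $310.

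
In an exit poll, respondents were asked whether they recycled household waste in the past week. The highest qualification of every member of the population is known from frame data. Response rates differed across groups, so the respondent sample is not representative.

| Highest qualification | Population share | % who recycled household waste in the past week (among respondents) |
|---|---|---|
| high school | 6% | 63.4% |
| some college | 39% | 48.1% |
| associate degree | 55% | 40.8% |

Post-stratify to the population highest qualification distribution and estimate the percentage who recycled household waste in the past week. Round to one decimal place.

45.0%

Weight each group's respondent value by its population share:
  high school: 0.06 × 63.4 = 3.804
  some college: 0.39 × 48.1 = 18.759
  associate degree: 0.55 × 40.8 = 22.44
Post-stratified estimate = 45.003 → 45.0%.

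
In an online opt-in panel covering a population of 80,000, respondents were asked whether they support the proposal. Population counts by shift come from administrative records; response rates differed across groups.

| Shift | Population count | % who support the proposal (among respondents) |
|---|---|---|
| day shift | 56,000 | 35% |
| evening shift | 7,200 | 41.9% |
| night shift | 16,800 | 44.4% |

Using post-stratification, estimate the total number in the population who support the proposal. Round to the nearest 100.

Estimated count per cell = population count × respondent percentage:
  day shift: 56,000 × 35% = 19,600
  evening shift: 7,200 × 41.9% = 3016.8
  night shift: 16,800 × 44.4% = 7459.2
Estimated total = 30,076 → 30,100.

30,100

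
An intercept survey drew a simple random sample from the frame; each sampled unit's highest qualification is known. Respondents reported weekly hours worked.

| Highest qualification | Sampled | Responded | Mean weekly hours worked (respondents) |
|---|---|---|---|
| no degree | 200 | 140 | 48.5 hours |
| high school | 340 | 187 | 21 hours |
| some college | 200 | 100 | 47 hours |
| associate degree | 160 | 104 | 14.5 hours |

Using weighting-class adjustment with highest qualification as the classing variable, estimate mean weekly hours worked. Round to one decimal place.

Response rates by class: no degree 140/200 = 70%, high school 187/340 = 55%, some college 100/200 = 50%, associate degree 104/160 = 65%.
Weighting each respondent by the inverse class response rate inflates each class back to its sampled size, so the class weight is n_sampled:
  no degree: 200 × 48.5 = 9700
  high school: 340 × 21 = 7140
  some college: 200 × 47 = 9400
  associate degree: 160 × 14.5 = 2320
Adjusted estimate = 28,560 / 900 = 31.7333 → 31.7.

31.7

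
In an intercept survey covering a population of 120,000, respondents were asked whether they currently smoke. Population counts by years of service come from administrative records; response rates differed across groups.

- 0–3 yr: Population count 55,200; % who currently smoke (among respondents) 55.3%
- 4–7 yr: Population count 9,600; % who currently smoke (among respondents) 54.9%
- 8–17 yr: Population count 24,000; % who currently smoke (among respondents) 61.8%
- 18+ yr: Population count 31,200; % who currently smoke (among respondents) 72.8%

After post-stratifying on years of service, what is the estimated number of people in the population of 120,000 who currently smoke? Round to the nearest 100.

73,300

Apply each group's respondent rate to its population count:
  0–3 yr: 55,200 × 55.3% = 30525.6
  4–7 yr: 9,600 × 54.9% = 5270.4
  8–17 yr: 24,000 × 61.8% = 14,832
  18+ yr: 31,200 × 72.8% = 22713.6
Estimated total = 73341.6 → 73,300.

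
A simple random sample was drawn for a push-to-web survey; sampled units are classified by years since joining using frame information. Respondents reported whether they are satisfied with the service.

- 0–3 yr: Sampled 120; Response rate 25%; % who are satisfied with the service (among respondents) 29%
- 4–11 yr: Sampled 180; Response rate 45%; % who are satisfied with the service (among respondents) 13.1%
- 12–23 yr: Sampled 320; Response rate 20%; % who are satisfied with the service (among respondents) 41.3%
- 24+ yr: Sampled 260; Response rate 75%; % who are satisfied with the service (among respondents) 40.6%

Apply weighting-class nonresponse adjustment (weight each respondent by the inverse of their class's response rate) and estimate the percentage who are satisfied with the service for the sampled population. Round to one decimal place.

Inverse-response-rate weighting restores each class to its sampled count, so class totals weight by n_sampled:
  0–3 yr: 120 × 29 = 3480
  4–11 yr: 180 × 13.1 = 2358
  12–23 yr: 320 × 41.3 = 13,216
  24+ yr: 260 × 40.6 = 10,556
Adjusted estimate = 29,610 / 880 = 33.6477 → 33.6%.

33.6%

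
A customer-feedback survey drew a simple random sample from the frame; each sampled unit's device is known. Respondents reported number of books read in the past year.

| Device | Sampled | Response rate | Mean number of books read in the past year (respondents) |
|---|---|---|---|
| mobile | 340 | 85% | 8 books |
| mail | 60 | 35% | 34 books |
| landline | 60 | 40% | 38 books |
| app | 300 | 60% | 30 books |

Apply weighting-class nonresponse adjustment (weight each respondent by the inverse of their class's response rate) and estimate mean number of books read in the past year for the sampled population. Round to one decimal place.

21.1

With weight = n_sampled/n_responded per class, the weighted class total is n_sampled:
  mobile: 340 × 8 = 2720
  mail: 60 × 34 = 2040
  landline: 60 × 38 = 2280
  app: 300 × 30 = 9000
Adjusted estimate = 16,040 / 760 = 21.1053 → 21.1.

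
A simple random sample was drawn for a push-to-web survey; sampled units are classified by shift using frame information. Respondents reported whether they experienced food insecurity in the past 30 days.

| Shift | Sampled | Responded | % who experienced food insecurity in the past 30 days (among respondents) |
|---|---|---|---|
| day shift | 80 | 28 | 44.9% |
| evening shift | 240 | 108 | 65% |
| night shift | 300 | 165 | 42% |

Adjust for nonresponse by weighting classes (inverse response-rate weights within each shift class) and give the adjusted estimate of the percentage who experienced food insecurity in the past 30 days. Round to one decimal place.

51.3%

Class response rates: day shift 28/80 = 35%, evening shift 108/240 = 45%, night shift 165/300 = 55%.
With weight = n_sampled/n_responded per class, the weighted class total is n_sampled:
  day shift: 80 × 44.9 = 3592
  evening shift: 240 × 65 = 15,600
  night shift: 300 × 42 = 12,600
Adjusted estimate = 31,792 / 620 = 51.2774 → 51.3%.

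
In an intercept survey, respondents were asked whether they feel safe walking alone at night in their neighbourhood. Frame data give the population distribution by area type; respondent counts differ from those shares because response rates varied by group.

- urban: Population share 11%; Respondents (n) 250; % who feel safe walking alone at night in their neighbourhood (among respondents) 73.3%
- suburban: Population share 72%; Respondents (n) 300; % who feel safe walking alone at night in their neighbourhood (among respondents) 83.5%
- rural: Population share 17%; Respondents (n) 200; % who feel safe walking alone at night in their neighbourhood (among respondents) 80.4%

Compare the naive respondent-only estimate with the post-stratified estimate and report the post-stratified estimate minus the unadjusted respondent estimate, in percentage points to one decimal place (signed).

+2.6 percentage points

Unadjusted (pooled respondent) estimate weights by respondent counts:
  (250/750)×73.3 + (300/750)×83.5 + (200/750)×80.4 = 79.2733%
Post-stratifying to population shares instead:
  0.11×73.3 + 0.72×83.5 + 0.17×80.4 = 81.851%
Difference = 81.851 − 79.2733 = 2.5777 pp.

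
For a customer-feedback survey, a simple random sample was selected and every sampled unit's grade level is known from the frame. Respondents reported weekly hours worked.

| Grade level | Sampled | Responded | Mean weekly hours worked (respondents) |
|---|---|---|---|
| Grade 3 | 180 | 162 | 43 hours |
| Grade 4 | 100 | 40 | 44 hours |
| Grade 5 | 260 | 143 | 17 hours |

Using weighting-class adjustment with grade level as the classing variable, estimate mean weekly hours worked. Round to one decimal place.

Class response rates: Grade 3 162/180 = 90%, Grade 4 40/100 = 40%, Grade 5 143/260 = 55%.
Weighting each respondent by the inverse class response rate inflates each class back to its sampled size, so the class weight is n_sampled:
  Grade 3: 180 × 43 = 7740
  Grade 4: 100 × 44 = 4400
  Grade 5: 260 × 17 = 4420
Adjusted estimate = 16,560 / 540 = 30.6667 → 30.7.

30.7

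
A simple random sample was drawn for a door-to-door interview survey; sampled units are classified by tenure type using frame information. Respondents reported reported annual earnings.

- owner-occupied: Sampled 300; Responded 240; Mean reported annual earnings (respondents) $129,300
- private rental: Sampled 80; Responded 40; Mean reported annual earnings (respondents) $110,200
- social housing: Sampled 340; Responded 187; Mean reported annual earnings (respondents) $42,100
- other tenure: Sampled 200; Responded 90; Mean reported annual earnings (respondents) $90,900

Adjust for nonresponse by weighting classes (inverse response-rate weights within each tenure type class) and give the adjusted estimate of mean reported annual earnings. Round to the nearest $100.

$87,100

Class response rates: owner-occupied 240/300 = 80%, private rental 40/80 = 50%, social housing 187/340 = 55%, other tenure 90/200 = 45%.
Weighting each respondent by the inverse class response rate inflates each class back to its sampled size, so the class weight is n_sampled:
  owner-occupied: 300 × 129,300 = 38,790,000
  private rental: 80 × 110,200 = 8,816,000
  social housing: 340 × 42,100 = 14,314,000
  other tenure: 200 × 90,900 = 18,180,000
Adjusted estimate = 80,100,000 / 920 = 87065.2 → $87,100.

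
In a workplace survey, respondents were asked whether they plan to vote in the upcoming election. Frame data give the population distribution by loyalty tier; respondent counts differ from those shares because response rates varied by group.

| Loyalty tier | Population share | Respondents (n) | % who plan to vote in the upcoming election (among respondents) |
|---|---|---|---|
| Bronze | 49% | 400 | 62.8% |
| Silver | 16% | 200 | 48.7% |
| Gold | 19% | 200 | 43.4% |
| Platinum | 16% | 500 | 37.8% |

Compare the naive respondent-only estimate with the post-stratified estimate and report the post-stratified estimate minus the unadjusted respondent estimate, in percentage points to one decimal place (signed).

Unadjusted (pooled respondent) estimate weights by respondent counts:
  (400/1300)×62.8 + (200/1300)×48.7 + (200/1300)×43.4 + (500/1300)×37.8 = 48.0308%
Post-stratified estimate weights by population shares:
  0.49×62.8 + 0.16×48.7 + 0.19×43.4 + 0.16×37.8 = 52.858%
Difference = 52.858 − 48.0308 = 4.8272 pp.

+4.8 percentage points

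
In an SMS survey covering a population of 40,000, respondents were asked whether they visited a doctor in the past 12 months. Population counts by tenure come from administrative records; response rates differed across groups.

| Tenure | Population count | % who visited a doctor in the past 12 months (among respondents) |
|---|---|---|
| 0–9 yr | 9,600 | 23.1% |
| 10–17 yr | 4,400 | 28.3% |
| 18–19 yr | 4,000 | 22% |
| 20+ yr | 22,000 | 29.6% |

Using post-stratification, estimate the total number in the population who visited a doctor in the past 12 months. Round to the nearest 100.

10,900

Apply each group's respondent rate to its population count:
  0–9 yr: 9,600 × 23.1% = 2217.6
  10–17 yr: 4,400 × 28.3% = 1245.2
  18–19 yr: 4,000 × 22% = 880
  20+ yr: 22,000 × 29.6% = 6512
Estimated total = 10854.8 → 10,900.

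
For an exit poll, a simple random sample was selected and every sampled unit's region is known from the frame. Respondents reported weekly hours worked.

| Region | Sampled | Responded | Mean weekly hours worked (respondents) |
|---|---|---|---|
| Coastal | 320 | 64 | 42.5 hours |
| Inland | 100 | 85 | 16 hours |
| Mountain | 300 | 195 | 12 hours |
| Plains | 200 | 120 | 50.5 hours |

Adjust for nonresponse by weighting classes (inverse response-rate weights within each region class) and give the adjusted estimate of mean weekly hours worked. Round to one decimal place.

Response rates by class: Coastal 64/320 = 20%, Inland 85/100 = 85%, Mountain 195/300 = 65%, Plains 120/200 = 60%.
Inverse-response-rate weighting restores each class to its sampled count, so class totals weight by n_sampled:
  Coastal: 320 × 42.5 = 13,600
  Inland: 100 × 16 = 1600
  Mountain: 300 × 12 = 3600
  Plains: 200 × 50.5 = 10,100
Adjusted estimate = 28,900 / 920 = 31.413 → 31.4.

31.4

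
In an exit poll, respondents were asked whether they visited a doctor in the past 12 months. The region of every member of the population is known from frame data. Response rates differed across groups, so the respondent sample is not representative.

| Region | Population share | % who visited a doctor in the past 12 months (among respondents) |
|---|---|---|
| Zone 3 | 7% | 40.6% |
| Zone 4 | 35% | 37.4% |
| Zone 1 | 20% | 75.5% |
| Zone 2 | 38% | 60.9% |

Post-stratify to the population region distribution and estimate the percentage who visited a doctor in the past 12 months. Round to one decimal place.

54.2%

Each cell contributes population-share × respondent value:
  Zone 3: 0.07 × 40.6 = 2.842
  Zone 4: 0.35 × 37.4 = 13.09
  Zone 1: 0.2 × 75.5 = 15.1
  Zone 2: 0.38 × 60.9 = 23.142
Post-stratified estimate = 54.174 → 54.2%.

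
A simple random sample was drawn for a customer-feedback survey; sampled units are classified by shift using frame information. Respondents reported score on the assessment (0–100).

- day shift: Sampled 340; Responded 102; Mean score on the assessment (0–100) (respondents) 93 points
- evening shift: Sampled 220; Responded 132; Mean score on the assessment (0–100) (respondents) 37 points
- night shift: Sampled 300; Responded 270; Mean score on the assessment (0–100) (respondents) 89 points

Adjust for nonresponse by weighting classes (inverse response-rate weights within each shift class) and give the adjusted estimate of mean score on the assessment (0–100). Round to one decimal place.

77.3

Response rates by class: day shift 102/340 = 30%, evening shift 132/220 = 60%, night shift 270/300 = 90%.
With weight = n_sampled/n_responded per class, the weighted class total is n_sampled:
  day shift: 340 × 93 = 31,620
  evening shift: 220 × 37 = 8140
  night shift: 300 × 89 = 26,700
Adjusted estimate = 66,460 / 860 = 77.2791 → 77.3.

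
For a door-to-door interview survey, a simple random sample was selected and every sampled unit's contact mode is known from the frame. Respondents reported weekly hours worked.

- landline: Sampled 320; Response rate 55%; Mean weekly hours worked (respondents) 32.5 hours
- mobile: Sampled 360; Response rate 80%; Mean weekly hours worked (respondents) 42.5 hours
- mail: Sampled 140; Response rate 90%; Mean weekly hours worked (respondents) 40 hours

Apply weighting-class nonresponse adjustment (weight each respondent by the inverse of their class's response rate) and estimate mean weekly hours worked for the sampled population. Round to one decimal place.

Each respondent's weight = sampled/responded in their class; summing within a class gives n_sampled, so:
  landline: 320 × 32.5 = 10,400
  mobile: 360 × 42.5 = 15,300
  mail: 140 × 40 = 5600
Adjusted estimate = 31,300 / 820 = 38.1707 → 38.2.

38.2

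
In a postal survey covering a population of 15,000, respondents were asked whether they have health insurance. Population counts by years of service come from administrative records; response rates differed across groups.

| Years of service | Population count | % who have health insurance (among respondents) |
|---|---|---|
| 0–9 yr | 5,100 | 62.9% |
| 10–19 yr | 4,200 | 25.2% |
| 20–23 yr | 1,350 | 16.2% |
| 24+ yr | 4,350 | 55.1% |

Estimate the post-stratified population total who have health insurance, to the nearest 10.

6,880

Each cell contributes its population count × the respondent rate:
  0–9 yr: 5,100 × 62.9% = 3207.9
  10–19 yr: 4,200 × 25.2% = 1058.4
  20–23 yr: 1,350 × 16.2% = 218.7
  24+ yr: 4,350 × 55.1% = 2396.85
Estimated total = 6881.85 → 6,880.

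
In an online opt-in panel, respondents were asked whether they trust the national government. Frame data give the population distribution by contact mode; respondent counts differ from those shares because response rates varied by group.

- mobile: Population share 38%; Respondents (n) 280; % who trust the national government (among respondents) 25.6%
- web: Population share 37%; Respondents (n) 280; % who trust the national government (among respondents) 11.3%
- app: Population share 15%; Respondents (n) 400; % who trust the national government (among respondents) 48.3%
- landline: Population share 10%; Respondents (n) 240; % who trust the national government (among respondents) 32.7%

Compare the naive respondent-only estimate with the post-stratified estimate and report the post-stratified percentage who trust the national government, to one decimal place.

Naive respondent-only estimate (weights = respondent counts):
  (280/1200)×25.6 + (280/1200)×11.3 + (400/1200)×48.3 + (240/1200)×32.7 = 31.25%
Post-stratifying to population shares instead:
  0.38×25.6 + 0.37×11.3 + 0.15×48.3 + 0.1×32.7 = 24.424%

24.4%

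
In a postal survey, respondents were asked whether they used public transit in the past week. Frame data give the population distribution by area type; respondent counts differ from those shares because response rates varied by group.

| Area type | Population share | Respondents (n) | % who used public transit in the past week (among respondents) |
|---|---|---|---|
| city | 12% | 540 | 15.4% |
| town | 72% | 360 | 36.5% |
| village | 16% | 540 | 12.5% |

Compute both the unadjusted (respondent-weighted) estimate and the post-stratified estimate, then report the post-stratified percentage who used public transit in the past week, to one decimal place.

30.1%

Without adjustment, the pooled respondent share is:
  (540/1440)×15.4 + (360/1440)×36.5 + (540/1440)×12.5 = 19.5875%
Reweighting by population area type shares:
  0.12×15.4 + 0.72×36.5 + 0.16×12.5 = 30.128%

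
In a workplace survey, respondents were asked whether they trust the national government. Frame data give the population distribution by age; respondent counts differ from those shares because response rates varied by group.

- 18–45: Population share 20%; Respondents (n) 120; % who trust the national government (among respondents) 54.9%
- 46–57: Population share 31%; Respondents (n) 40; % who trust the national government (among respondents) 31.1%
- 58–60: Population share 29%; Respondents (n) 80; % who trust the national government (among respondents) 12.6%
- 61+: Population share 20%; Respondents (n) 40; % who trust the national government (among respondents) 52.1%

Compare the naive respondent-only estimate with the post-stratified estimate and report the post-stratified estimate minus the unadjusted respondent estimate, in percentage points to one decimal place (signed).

-4.3 percentage points

Naive respondent-only estimate (weights = respondent counts):
  (120/280)×54.9 + (40/280)×31.1 + (80/280)×12.6 + (40/280)×52.1 = 39.0143%
Reweighting by population age shares:
  0.2×54.9 + 0.31×31.1 + 0.29×12.6 + 0.2×52.1 = 34.695%
Difference = 34.695 − 39.0143 = -4.3193 pp.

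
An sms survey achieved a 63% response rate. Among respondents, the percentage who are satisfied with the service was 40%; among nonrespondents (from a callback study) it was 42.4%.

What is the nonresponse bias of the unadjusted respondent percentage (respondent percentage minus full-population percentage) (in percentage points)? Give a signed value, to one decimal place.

-0.9 percentage points

Nonresponse fraction = 1 − 0.63 = 0.37.
Bias = (nonresponse fraction) × (respondent percentage − nonrespondent percentage)
     = 0.37 × (40 − 42.4) = 0.37 × -2.4 = -0.888.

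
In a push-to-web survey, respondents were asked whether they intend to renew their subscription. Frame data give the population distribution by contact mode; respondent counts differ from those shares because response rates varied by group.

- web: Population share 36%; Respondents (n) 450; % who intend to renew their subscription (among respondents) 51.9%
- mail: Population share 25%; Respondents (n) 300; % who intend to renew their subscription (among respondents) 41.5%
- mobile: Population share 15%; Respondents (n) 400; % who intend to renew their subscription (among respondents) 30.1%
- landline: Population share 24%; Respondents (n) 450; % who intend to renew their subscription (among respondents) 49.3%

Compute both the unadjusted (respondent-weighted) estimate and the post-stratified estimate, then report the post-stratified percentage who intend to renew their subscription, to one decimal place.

Without adjustment, the pooled respondent share is:
  (450/1600)×51.9 + (300/1600)×41.5 + (400/1600)×30.1 + (450/1600)×49.3 = 43.7687%
Post-stratified estimate weights by population shares:
  0.36×51.9 + 0.25×41.5 + 0.15×30.1 + 0.24×49.3 = 45.406%

45.4%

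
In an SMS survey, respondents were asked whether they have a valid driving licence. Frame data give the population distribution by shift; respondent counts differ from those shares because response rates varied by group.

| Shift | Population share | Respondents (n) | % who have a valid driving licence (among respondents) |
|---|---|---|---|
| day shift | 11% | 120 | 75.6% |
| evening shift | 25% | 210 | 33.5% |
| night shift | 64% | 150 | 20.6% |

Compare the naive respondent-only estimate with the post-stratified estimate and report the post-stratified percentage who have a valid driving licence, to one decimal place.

29.9%

Without adjustment, the pooled respondent share is:
  (120/480)×75.6 + (210/480)×33.5 + (150/480)×20.6 = 39.9937%
Post-stratified estimate weights by population shares:
  0.11×75.6 + 0.25×33.5 + 0.64×20.6 = 29.875%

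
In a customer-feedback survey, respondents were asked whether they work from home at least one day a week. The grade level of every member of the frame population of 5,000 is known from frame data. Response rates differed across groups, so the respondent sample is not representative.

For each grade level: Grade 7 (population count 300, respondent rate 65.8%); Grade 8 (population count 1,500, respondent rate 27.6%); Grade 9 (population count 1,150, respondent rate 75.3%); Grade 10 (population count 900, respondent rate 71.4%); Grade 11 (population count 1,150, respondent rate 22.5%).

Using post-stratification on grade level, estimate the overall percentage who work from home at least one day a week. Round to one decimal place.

Weight each group's respondent value by its population share:
  Grade 7: (300/5,000) × 65.8 = 3.948
  Grade 8: (1,500/5,000) × 27.6 = 8.28
  Grade 9: (1,150/5,000) × 75.3 = 17.319
  Grade 10: (900/5,000) × 71.4 = 12.852
  Grade 11: (1,150/5,000) × 22.5 = 5.175
Post-stratified estimate = 47.574 → 47.6%.

47.6%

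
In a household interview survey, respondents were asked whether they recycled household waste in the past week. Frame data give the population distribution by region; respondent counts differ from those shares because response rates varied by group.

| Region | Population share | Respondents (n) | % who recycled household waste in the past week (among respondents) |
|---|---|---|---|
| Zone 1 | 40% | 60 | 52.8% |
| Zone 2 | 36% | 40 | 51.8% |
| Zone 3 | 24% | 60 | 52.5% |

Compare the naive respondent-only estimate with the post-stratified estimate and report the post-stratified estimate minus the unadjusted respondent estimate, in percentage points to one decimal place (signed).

-0.1 percentage points

Unadjusted (pooled respondent) estimate weights by respondent counts:
  (60/160)×52.8 + (40/160)×51.8 + (60/160)×52.5 = 52.4375%
Reweighting by population region shares:
  0.4×52.8 + 0.36×51.8 + 0.24×52.5 = 52.368%
Difference = 52.368 − 52.4375 = -0.0695 pp.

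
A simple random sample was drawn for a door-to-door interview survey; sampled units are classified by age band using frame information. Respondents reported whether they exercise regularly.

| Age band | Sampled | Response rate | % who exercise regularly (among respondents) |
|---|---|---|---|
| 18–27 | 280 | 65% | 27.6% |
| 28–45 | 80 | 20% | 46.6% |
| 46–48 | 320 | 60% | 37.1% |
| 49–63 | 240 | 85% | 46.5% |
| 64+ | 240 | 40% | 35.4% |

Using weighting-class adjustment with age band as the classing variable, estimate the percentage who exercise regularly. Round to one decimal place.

Weighting each respondent by the inverse class response rate inflates each class back to its sampled size, so the class weight is n_sampled:
  18–27: 280 × 27.6 = 7728
  28–45: 80 × 46.6 = 3728
  46–48: 320 × 37.1 = 11,872
  49–63: 240 × 46.5 = 11,160
  64+: 240 × 35.4 = 8496
Adjusted estimate = 42,984 / 1,160 = 37.0552 → 37.1%.

37.1%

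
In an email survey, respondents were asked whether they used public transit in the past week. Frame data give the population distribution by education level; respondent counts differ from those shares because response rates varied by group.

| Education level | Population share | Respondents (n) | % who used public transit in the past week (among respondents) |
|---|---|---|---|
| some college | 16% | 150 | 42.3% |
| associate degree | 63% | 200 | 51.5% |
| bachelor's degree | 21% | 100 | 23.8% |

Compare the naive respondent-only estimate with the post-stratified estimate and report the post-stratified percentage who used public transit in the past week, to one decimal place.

44.2%

Without adjustment, the pooled respondent share is:
  (150/450)×42.3 + (200/450)×51.5 + (100/450)×23.8 = 42.2778%
Post-stratifying to population shares instead:
  0.16×42.3 + 0.63×51.5 + 0.21×23.8 = 44.211%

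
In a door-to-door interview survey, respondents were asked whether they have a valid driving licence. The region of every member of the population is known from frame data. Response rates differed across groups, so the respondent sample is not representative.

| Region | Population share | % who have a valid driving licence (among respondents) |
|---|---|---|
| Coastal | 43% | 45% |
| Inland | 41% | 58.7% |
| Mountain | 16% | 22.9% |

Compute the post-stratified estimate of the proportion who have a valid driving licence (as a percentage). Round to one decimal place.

47.1%

Weight each group's respondent value by its population share:
  Coastal: 0.43 × 45 = 19.35
  Inland: 0.41 × 58.7 = 24.067
  Mountain: 0.16 × 22.9 = 3.664
Post-stratified estimate = 47.081 → 47.1%.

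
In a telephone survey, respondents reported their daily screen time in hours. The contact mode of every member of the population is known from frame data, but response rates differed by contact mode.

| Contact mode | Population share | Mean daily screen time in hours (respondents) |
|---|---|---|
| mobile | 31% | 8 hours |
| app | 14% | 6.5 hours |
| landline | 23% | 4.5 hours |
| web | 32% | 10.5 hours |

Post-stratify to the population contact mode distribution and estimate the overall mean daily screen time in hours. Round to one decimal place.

7.8

Reweight to the known contact mode distribution:
  mobile: 0.31 × 8 = 2.48
  app: 0.14 × 6.5 = 0.91
  landline: 0.23 × 4.5 = 1.035
  web: 0.32 × 10.5 = 3.36
Post-stratified estimate = 7.785 → 7.8.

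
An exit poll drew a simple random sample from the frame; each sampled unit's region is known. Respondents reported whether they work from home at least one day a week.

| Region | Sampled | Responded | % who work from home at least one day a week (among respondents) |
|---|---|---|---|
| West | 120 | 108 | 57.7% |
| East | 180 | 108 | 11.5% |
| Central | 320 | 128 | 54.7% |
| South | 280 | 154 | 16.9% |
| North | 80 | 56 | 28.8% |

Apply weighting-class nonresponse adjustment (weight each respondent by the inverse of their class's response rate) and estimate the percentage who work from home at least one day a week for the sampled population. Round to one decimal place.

34.2%

Response rates by class: West 108/120 = 90%, East 108/180 = 60%, Central 128/320 = 40%, South 154/280 = 55%, North 56/80 = 70%.
Weighting each respondent by the inverse class response rate inflates each class back to its sampled size, so the class weight is n_sampled:
  West: 120 × 57.7 = 6924
  East: 180 × 11.5 = 2070
  Central: 320 × 54.7 = 17,504
  South: 280 × 16.9 = 4732
  North: 80 × 28.8 = 2304
Adjusted estimate = 33,534 / 980 = 34.2184 → 34.2%.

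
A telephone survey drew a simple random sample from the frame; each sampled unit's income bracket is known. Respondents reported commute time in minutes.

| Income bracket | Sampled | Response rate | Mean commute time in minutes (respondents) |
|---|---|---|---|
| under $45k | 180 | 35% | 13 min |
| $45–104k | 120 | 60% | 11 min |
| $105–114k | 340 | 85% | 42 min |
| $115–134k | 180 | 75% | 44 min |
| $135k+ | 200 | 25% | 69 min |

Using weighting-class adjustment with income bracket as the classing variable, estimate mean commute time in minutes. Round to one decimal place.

With weight = n_sampled/n_responded per class, the weighted class total is n_sampled:
  under $45k: 180 × 13 = 2340
  $45–104k: 120 × 11 = 1320
  $105–114k: 340 × 42 = 14,280
  $115–134k: 180 × 44 = 7920
  $135k+: 200 × 69 = 13,800
Adjusted estimate = 39,660 / 1,020 = 38.8824 → 38.9.

38.9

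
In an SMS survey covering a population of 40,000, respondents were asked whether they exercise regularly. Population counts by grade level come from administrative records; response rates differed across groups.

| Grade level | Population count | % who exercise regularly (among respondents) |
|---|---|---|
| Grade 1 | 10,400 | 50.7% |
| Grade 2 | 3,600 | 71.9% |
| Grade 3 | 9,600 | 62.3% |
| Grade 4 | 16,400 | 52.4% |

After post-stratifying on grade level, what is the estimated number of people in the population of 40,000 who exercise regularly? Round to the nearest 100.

22,400

Apply each group's respondent rate to its population count:
  Grade 1: 10,400 × 50.7% = 5272.8
  Grade 2: 3,600 × 71.9% = 2588.4
  Grade 3: 9,600 × 62.3% = 5980.8
  Grade 4: 16,400 × 52.4% = 8593.6
Estimated total = 22435.6 → 22,400.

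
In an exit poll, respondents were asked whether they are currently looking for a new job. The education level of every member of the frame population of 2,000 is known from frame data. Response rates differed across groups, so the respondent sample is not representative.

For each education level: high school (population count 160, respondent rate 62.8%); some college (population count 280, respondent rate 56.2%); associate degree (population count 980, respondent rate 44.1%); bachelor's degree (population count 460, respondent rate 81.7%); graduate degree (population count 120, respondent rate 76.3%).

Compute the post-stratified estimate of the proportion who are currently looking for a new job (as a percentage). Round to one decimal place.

Reweight to the known education level distribution:
  high school: (160/2,000) × 62.8 = 5.024
  some college: (280/2,000) × 56.2 = 7.868
  associate degree: (980/2,000) × 44.1 = 21.609
  bachelor's degree: (460/2,000) × 81.7 = 18.791
  graduate degree: (120/2,000) × 76.3 = 4.578
Post-stratified estimate = 57.87 → 57.9%.

57.9%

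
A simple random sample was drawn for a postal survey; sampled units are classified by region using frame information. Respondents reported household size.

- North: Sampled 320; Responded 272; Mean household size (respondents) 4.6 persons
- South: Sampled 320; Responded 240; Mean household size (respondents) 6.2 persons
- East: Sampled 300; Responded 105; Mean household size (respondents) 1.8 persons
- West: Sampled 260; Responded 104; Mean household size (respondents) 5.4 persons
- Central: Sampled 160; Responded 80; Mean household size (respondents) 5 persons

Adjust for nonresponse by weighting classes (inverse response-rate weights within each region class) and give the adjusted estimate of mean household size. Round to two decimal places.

4.56

Response rates by class: North 272/320 = 85%, South 240/320 = 75%, East 105/300 = 35%, West 104/260 = 40%, Central 80/160 = 50%.
Weighting each respondent by the inverse class response rate inflates each class back to its sampled size, so the class weight is n_sampled:
  North: 320 × 4.6 = 1472
  South: 320 × 6.2 = 1984
  East: 300 × 1.8 = 540
  West: 260 × 5.4 = 1404
  Central: 160 × 5 = 800
Adjusted estimate = 6200 / 1,360 = 4.55882 → 4.56.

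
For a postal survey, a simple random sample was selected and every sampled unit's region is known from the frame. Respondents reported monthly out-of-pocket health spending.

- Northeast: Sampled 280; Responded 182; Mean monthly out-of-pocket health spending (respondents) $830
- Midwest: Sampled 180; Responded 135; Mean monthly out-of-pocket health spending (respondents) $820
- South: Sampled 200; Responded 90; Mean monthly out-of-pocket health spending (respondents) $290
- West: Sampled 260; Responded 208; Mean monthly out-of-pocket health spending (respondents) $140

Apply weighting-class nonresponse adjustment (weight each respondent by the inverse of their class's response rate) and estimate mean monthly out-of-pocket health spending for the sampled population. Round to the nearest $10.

Response rates by class: Northeast 182/280 = 65%, Midwest 135/180 = 75%, South 90/200 = 45%, West 208/260 = 80%.
Inverse-response-rate weighting restores each class to its sampled count, so class totals weight by n_sampled:
  Northeast: 280 × 830 = 232,400
  Midwest: 180 × 820 = 147,600
  South: 200 × 290 = 58,000
  West: 260 × 140 = 36,400
Adjusted estimate = 474,400 / 920 = 515.652 → $520.

$520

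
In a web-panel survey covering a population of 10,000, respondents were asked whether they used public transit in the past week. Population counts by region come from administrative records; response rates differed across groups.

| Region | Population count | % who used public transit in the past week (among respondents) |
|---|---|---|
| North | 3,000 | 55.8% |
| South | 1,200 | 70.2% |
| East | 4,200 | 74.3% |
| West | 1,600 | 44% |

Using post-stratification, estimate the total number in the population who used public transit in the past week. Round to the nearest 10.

Apply each group's respondent rate to its population count:
  North: 3,000 × 55.8% = 1674
  South: 1,200 × 70.2% = 842.4
  East: 4,200 × 74.3% = 3120.6
  West: 1,600 × 44% = 704
Estimated total = 6341 → 6,340.

6,340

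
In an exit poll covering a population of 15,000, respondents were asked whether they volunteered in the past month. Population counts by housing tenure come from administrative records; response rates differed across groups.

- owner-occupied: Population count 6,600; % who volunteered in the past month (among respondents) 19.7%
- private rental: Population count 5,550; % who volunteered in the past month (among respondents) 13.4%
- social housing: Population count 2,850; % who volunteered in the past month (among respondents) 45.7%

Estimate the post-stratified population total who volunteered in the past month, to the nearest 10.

3,350

Estimated count per cell = population count × respondent percentage:
  owner-occupied: 6,600 × 19.7% = 1300.2
  private rental: 5,550 × 13.4% = 743.7
  social housing: 2,850 × 45.7% = 1302.45
Estimated total = 3346.35 → 3,350.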